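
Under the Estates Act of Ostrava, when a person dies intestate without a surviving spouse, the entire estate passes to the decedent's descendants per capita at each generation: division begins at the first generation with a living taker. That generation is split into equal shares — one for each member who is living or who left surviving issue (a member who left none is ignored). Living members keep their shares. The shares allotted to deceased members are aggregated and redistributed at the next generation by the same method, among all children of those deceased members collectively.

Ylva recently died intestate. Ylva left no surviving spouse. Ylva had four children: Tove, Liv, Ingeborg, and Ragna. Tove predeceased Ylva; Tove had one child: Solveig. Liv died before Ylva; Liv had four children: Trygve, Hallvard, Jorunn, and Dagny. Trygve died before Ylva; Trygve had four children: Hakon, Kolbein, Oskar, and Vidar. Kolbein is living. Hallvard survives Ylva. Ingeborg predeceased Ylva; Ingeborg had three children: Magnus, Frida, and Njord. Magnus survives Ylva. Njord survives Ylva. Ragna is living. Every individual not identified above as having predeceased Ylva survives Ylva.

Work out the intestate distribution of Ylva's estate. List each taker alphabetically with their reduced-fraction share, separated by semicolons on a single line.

Dagny 3/32; Frida 3/32; Hakon 3/128; Hallvard 3/32; Jorunn 3/32; Kolbein 3/128; Magnus 3/32; Njord 3/32; Oskar 3/128; Ragna 1/4; Solveig 3/32; Vidar 3/128

There is no surviving spouse, so the entire estate passes to Ylva's descendants per capita at each generation.
At generation 1 (Tove, Liv, Ingeborg, Ragna) there are 4 shares of (1)/4 = 1/4 each.
Living: Ragna — each takes 1/4.
Deceased: Tove, Liv, and Ingeborg. Their combined 3/4 is pooled and carried to generation 2.
At generation 2 (Solveig, Trygve, Hallvard, Jorunn, Dagny, Magnus, Frida, Njord) there are 8 shares of (3/4)/8 = 3/32 each.
Living: Solveig, Hallvard, Jorunn, Dagny, Magnus, Frida, and Njord — each takes 3/32.
Deceased: Trygve. That 3/32 share is carried to generation 3.
At generation 3 (Hakon, Kolbein, Oskar, Vidar) there are 4 shares of (3/32)/4 = 3/128 each.
Living: Hakon, Kolbein, Oskar, and Vidar — each takes 3/128.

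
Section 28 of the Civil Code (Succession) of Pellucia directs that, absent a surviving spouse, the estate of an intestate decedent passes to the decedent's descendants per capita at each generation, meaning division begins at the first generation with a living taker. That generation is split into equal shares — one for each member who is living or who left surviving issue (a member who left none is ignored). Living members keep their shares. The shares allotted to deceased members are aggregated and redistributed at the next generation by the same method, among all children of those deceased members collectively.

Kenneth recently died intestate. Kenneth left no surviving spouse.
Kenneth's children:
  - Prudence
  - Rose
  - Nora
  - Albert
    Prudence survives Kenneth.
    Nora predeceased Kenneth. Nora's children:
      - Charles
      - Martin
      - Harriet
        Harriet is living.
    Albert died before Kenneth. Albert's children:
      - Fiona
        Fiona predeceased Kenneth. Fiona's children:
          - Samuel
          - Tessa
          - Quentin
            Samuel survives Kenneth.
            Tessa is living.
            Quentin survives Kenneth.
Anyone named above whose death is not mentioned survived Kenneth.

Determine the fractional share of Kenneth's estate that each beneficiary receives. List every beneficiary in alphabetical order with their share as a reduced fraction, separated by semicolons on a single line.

Charles 1/8; Harriet 1/8; Martin 1/8; Prudence 1/4; Quentin 1/24; Rose 1/4; Samuel 1/24; Tessa 1/24

There is no surviving spouse, so the entire estate passes to Kenneth's descendants per capita at each generation.
At generation 1 (Prudence, Rose, Nora, Albert) there are 4 shares of (1)/4 = 1/4 each.
Living: Prudence and Rose — each takes 1/4.
Deceased: Nora and Albert. Their combined 1/2 is pooled and carried to generation 2.
At generation 2 (Charles, Martin, Harriet, Fiona) there are 4 shares of (1/2)/4 = 1/8 each.
Living: Charles, Martin, and Harriet — each takes 1/8.
Deceased: Fiona. That 1/8 share is carried to generation 3.
At generation 3 (Samuel, Tessa, Quentin) there are 3 shares of (1/8)/3 = 1/24 each.
Living: Samuel, Tessa, and Quentin — each takes 1/24.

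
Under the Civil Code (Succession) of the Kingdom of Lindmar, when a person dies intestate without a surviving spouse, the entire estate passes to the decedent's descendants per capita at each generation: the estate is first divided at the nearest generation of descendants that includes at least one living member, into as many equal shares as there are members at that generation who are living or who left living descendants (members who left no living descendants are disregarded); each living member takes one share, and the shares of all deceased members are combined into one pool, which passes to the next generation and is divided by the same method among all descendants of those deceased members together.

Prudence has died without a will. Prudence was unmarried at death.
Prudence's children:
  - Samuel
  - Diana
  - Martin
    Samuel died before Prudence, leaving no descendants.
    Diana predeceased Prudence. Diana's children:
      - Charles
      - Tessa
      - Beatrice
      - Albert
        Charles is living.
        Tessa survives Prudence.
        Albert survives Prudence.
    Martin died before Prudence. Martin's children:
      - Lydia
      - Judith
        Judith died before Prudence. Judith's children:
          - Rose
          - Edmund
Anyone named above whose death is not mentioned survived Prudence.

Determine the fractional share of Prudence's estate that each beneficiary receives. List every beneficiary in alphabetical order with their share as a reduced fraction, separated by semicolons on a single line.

There is no surviving spouse, so the entire estate passes to Prudence's descendants per capita at each generation.
No one at generation 1 (Diana, Martin) is living; moving to the next generation.
At generation 2 (Charles, Tessa, Beatrice, Albert, Lydia, Judith) there are 6 shares of (1)/6 = 1/6 each.
Living: Charles, Tessa, Beatrice, Albert, and Lydia — each takes 1/6.
Deceased: Judith. That 1/6 share is carried to generation 3.
At generation 3 (Rose, Edmund) there are 2 shares of (1/6)/2 = 1/12 each.
Living: Rose and Edmund — each takes 1/12.

Albert 1/6; Beatrice 1/6; Charles 1/6; Edmund 1/12; Lydia 1/6; Rose 1/12; Tessa 1/6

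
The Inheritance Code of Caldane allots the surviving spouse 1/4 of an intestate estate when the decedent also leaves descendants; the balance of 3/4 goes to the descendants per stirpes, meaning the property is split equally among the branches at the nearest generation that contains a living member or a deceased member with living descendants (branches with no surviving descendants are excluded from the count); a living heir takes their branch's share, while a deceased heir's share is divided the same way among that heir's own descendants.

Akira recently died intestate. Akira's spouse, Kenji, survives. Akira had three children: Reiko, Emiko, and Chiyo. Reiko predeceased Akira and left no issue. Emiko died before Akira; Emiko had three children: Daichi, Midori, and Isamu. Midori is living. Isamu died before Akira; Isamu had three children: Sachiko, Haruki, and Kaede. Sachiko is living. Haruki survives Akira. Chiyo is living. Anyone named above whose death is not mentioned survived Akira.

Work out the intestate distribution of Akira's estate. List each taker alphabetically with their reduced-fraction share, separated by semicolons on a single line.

Chiyo 3/8; Daichi 1/8; Haruki 1/24; Kaede 1/24; Kenji 1/4; Midori 1/8; Sachiko 1/24

Kenji, as surviving spouse, takes 1/4.
The remaining 3/4 passes to Akira's descendants per stirpes.
Reiko left no surviving issue, so that branch lapses and is disregarded.
The 3/4 is divided into 2 equal shares of 3/8 among Emiko, Chiyo.
Emiko predeceased; the 3/8 allotted to Emiko's branch passes to Emiko's issue by representation.
The 3/8 is divided into 3 equal shares of 1/8 among Daichi, Midori, Isamu.
Daichi is living and takes 1/8.
Midori is living and takes 1/8.
Isamu predeceased; the 1/8 allotted to Isamu's branch passes to Isamu's issue by representation.
The 1/8 is divided into 3 equal shares of 1/24 among Sachiko, Haruki, Kaede.
Sachiko is living and takes 1/24.
Haruki is living and takes 1/24.
Kaede is living and takes 1/24.
Chiyo is living and takes 3/8.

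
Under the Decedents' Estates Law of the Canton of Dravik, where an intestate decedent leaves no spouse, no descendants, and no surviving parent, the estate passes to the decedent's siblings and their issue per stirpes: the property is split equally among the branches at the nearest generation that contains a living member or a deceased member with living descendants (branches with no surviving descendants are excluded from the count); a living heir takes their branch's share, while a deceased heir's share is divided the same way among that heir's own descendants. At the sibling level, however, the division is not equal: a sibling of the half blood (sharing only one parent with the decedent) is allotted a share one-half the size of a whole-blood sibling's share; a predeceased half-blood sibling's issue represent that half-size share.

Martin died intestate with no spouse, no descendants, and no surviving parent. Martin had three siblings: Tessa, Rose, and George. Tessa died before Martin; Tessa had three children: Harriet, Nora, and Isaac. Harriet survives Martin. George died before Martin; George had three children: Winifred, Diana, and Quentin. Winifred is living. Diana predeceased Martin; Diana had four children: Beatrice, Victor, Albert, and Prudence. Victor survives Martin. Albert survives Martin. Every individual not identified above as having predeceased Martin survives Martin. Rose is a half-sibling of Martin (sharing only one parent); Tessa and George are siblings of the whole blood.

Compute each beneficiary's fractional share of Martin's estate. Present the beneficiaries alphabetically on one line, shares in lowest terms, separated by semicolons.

Albert 1/30; Beatrice 1/30; Harriet 2/15; Isaac 2/15; Nora 2/15; Prudence 1/30; Quentin 2/15; Rose 1/5; Victor 1/30; Winifred 2/15

No spouse, descendants, or parent survives, so the estate passes to Martin's siblings per stirpes.
Half-blood siblings count for one-half the weight of whole-blood siblings at the initial division.
Dividing 1 in proportion to weights (total weight 5/2): Tessa (weight 1) → 2/5; Rose (weight 1/2) → 1/5; George (weight 1) → 2/5.
Tessa predeceased; the 2/5 allotted to Tessa's branch passes to Tessa's issue by representation.
The 2/5 is divided into 3 equal shares of 2/15 among Harriet, Nora, Isaac.
Harriet is living and takes 2/15.
Nora is living and takes 2/15.
Isaac is living and takes 2/15.
Rose is living and takes 1/5.
George predeceased; the 2/5 allotted to George's branch passes to George's issue by representation.
The 2/5 is divided into 3 equal shares of 2/15 among Winifred, Diana, Quentin.
Winifred is living and takes 2/15.
Diana predeceased; the 2/15 allotted to Diana's branch passes to Diana's issue by representation.
The 2/15 is divided into 4 equal shares of 1/30 among Beatrice, Victor, Albert, Prudence.
Beatrice is living and takes 1/30.
Victor is living and takes 1/30.
Albert is living and takes 1/30.
Prudence is living and takes 1/30.
Quentin is living and takes 2/15.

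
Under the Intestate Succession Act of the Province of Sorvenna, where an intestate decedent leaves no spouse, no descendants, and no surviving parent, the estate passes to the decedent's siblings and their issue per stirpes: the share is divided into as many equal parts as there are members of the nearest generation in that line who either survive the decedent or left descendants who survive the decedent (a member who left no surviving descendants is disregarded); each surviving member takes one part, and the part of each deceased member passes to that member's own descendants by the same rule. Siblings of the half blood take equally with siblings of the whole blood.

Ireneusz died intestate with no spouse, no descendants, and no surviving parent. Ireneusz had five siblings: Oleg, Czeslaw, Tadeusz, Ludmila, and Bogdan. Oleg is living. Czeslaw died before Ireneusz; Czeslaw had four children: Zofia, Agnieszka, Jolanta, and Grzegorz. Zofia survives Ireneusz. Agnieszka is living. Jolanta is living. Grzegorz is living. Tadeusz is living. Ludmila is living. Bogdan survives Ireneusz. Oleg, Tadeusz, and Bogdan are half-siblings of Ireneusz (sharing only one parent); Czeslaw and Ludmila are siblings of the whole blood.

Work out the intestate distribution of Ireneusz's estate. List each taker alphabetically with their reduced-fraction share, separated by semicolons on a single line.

Agnieszka 1/20; Bogdan 1/5; Grzegorz 1/20; Jolanta 1/20; Ludmila 1/5; Oleg 1/5; Tadeusz 1/5; Zofia 1/20

No spouse, descendants, or parent survives, so the estate passes to Ireneusz's siblings per stirpes.
Half-blood and whole-blood siblings take equally under the stated rule.
The estate is divided into 5 equal shares of 1/5 among Oleg, Czeslaw, Tadeusz, Ludmila, Bogdan.
Oleg is living and takes 1/5.
Czeslaw predeceased; the 1/5 allotted to Czeslaw's branch passes to Czeslaw's issue by representation.
The 1/5 is divided into 4 equal shares of 1/20 among Zofia, Agnieszka, Jolanta, Grzegorz.
Zofia is living and takes 1/20.
Agnieszka is living and takes 1/20.
Jolanta is living and takes 1/20.
Grzegorz is living and takes 1/20.
Tadeusz is living and takes 1/5.
Ludmila is living and takes 1/5.
Bogdan is living and takes 1/5.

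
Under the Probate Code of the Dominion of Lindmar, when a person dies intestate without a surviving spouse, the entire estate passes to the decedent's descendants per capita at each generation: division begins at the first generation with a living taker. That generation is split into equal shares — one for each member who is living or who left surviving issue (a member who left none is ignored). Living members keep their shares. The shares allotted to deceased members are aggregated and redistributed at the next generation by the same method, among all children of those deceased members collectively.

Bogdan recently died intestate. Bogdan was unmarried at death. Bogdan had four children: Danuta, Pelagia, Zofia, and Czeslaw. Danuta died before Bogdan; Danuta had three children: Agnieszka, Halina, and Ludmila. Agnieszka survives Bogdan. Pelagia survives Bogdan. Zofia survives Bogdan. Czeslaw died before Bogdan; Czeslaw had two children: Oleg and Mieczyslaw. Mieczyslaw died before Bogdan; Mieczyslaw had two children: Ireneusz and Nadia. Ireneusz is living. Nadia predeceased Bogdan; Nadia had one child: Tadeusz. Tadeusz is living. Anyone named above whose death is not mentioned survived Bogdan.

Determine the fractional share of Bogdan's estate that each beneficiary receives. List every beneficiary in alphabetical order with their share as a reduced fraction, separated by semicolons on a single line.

Agnieszka 1/10; Halina 1/10; Ireneusz 1/20; Ludmila 1/10; Oleg 1/10; Pelagia 1/4; Tadeusz 1/20; Zofia 1/4

There is no surviving spouse, so the entire estate passes to Bogdan's descendants per capita at each generation.
At generation 1 (Danuta, Pelagia, Zofia, Czeslaw) there are 4 shares of (1)/4 = 1/4 each.
Living: Pelagia and Zofia — each takes 1/4.
Deceased: Danuta and Czeslaw. Their combined 1/2 is pooled and carried to generation 2.
At generation 2 (Agnieszka, Halina, Ludmila, Oleg, Mieczyslaw) there are 5 shares of (1/2)/5 = 1/10 each.
Living: Agnieszka, Halina, Ludmila, and Oleg — each takes 1/10.
Deceased: Mieczyslaw. That 1/10 share is carried to generation 3.
At generation 3 (Ireneusz, Nadia) there are 2 shares of (1/10)/2 = 1/20 each.
Living: Ireneusz — each takes 1/20.
Deceased: Nadia. That 1/20 share is carried to generation 4.
At generation 4 (Tadeusz) there are 1 shares of (1/20)/1 = 1/20 each.
Living: Tadeusz — each takes 1/20.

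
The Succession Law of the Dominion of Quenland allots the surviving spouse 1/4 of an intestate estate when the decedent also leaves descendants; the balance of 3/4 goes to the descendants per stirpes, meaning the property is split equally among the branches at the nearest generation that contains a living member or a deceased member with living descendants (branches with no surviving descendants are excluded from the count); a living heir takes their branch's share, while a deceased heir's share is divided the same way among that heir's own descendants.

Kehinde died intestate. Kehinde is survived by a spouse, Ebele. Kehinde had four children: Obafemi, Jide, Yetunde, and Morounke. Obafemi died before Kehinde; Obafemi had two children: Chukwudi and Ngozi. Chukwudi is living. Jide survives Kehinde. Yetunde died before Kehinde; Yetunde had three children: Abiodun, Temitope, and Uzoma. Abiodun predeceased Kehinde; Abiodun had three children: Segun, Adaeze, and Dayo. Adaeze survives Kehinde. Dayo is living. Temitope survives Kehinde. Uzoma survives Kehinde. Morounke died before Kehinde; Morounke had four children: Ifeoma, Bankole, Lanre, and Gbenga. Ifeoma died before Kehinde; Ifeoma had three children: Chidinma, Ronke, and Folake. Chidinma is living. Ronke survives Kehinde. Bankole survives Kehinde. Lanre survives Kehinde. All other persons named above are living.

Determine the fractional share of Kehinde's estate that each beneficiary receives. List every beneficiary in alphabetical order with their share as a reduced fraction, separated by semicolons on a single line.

Adaeze 1/48; Bankole 3/64; Chidinma 1/64; Chukwudi 3/32; Dayo 1/48; Ebele 1/4; Folake 1/64; Gbenga 3/64; Jide 3/16; Lanre 3/64; Ngozi 3/32; Ronke 1/64; Segun 1/48; Temitope 1/16; Uzoma 1/16

Ebele, as surviving spouse, takes 1/4.
The remaining 3/4 passes to Kehinde's descendants per stirpes.
The 3/4 is divided into 4 equal shares of 3/16 among Obafemi, Jide, Yetunde, Morounke.
Obafemi predeceased; the 3/16 allotted to Obafemi's branch passes to Obafemi's issue by representation.
The 3/16 is divided into 2 equal shares of 3/32 among Chukwudi, Ngozi.
Chukwudi is living and takes 3/32.
Ngozi is living and takes 3/32.
Jide is living and takes 3/16.
Yetunde predeceased; the 3/16 allotted to Yetunde's branch passes to Yetunde's issue by representation.
The 3/16 is divided into 3 equal shares of 1/16 among Abiodun, Temitope, Uzoma.
Abiodun predeceased; the 1/16 allotted to Abiodun's branch passes to Abiodun's issue by representation.
The 1/16 is divided into 3 equal shares of 1/48 among Segun, Adaeze, Dayo.
Segun is living and takes 1/48.
Adaeze is living and takes 1/48.
Dayo is living and takes 1/48.
Temitope is living and takes 1/16.
Uzoma is living and takes 1/16.
Morounke predeceased; the 3/16 allotted to Morounke's branch passes to Morounke's issue by representation.
The 3/16 is divided into 4 equal shares of 3/64 among Ifeoma, Bankole, Lanre, Gbenga.
Ifeoma predeceased; the 3/64 allotted to Ifeoma's branch passes to Ifeoma's issue by representation.
The 3/64 is divided into 3 equal shares of 1/64 among Chidinma, Ronke, Folake.
Chidinma is living and takes 1/64.
Ronke is living and takes 1/64.
Folake is living and takes 1/64.
Bankole is living and takes 3/64.
Lanre is living and takes 3/64.
Gbenga is living and takes 3/64.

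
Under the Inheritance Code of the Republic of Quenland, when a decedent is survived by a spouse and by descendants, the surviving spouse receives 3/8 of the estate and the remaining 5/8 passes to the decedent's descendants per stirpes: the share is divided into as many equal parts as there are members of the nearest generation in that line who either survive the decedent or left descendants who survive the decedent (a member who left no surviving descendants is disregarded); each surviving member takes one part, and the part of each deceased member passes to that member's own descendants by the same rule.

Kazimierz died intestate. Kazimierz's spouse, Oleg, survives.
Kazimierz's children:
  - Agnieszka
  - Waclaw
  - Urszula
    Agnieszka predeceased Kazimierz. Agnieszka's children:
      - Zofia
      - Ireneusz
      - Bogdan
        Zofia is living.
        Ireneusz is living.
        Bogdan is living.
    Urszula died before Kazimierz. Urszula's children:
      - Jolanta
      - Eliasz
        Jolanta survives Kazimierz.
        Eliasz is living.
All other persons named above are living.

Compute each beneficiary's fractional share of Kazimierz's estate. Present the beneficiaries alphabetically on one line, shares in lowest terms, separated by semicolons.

Oleg, as surviving spouse, takes 3/8.
The remaining 5/8 passes to Kazimierz's descendants per stirpes.
The 5/8 is divided into 3 equal shares of 5/24 among Agnieszka, Waclaw, Urszula.
Agnieszka predeceased; the 5/24 allotted to Agnieszka's branch passes to Agnieszka's issue by representation.
The 5/24 is divided into 3 equal shares of 5/72 among Zofia, Ireneusz, Bogdan.
Zofia is living and takes 5/72.
Ireneusz is living and takes 5/72.
Bogdan is living and takes 5/72.
Waclaw is living and takes 5/24.
Urszula predeceased; the 5/24 allotted to Urszula's branch passes to Urszula's issue by representation.
The 5/24 is divided into 2 equal shares of 5/48 among Jolanta, Eliasz.
Jolanta is living and takes 5/48.
Eliasz is living and takes 5/48.

Bogdan 5/72; Eliasz 5/48; Ireneusz 5/72; Jolanta 5/48; Oleg 3/8; Waclaw 5/24; Zofia 5/72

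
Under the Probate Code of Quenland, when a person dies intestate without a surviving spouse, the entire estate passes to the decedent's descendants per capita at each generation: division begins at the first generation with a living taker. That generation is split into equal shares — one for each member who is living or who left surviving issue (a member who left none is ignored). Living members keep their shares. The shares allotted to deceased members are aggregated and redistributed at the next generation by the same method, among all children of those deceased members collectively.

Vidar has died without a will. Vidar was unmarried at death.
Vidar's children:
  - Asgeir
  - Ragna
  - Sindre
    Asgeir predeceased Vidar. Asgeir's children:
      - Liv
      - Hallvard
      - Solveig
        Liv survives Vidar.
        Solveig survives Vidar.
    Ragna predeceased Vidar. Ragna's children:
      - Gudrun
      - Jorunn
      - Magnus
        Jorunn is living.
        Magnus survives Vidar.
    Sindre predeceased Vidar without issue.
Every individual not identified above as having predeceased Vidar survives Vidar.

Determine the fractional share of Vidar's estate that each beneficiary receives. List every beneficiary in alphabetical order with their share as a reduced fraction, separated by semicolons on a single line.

There is no surviving spouse, so the entire estate passes to Vidar's descendants per capita at each generation.
No one at generation 1 (Asgeir, Ragna) is living; moving to the next generation.
At generation 2 (Liv, Hallvard, Solveig, Gudrun, Jorunn, Magnus) there are 6 shares of (1)/6 = 1/6 each.
Living: Liv, Hallvard, Solveig, Gudrun, Jorunn, and Magnus — each takes 1/6.

Gudrun 1/6; Hallvard 1/6; Jorunn 1/6; Liv 1/6; Magnus 1/6; Solveig 1/6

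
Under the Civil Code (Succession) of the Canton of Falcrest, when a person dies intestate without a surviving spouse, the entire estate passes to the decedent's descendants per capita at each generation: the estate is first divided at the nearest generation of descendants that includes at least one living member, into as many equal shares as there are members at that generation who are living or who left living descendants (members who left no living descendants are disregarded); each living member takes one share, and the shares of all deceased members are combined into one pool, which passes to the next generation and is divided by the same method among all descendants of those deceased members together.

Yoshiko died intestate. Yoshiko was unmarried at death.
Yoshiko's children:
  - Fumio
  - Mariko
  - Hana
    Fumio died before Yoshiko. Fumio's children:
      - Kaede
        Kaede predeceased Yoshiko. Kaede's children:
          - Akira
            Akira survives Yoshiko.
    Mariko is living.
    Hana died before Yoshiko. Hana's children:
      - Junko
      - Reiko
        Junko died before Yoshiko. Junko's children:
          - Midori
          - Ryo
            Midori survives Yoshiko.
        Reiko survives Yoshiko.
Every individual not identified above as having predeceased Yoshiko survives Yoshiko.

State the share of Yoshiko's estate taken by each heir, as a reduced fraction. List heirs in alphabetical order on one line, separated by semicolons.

There is no surviving spouse, so the entire estate passes to Yoshiko's descendants per capita at each generation.
At generation 1 (Fumio, Mariko, Hana) there are 3 shares of (1)/3 = 1/3 each.
Living: Mariko — each takes 1/3.
Deceased: Fumio and Hana. Their combined 2/3 is pooled and carried to generation 2.
At generation 2 (Kaede, Junko, Reiko) there are 3 shares of (2/3)/3 = 2/9 each.
Living: Reiko — each takes 2/9.
Deceased: Kaede and Junko. Their combined 4/9 is pooled and carried to generation 3.
At generation 3 (Akira, Midori, Ryo) there are 3 shares of (4/9)/3 = 4/27 each.
Living: Akira, Midori, and Ryo — each takes 4/27.

Akira 4/27; Mariko 1/3; Midori 4/27; Reiko 2/9; Ryo 4/27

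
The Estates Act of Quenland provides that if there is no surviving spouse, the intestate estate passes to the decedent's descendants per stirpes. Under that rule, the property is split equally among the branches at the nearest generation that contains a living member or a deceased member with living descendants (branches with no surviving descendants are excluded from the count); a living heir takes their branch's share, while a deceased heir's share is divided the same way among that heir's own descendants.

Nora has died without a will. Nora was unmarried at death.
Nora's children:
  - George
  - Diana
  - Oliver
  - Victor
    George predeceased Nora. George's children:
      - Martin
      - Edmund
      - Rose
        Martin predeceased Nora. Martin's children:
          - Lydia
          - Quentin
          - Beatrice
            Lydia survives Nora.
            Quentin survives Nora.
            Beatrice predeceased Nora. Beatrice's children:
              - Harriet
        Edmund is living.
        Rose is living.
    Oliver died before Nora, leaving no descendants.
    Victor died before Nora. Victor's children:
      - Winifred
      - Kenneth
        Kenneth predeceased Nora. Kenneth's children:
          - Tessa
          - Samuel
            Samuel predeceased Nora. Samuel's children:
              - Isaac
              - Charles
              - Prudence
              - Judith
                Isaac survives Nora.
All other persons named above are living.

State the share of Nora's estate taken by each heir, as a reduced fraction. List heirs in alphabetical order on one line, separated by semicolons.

There is no surviving spouse, so the entire estate passes to Nora's descendants per stirpes.
Oliver left no surviving issue, so that branch lapses and is disregarded.
The estate is divided into 3 equal shares of 1/3 among George, Diana, Victor.
George predeceased; the 1/3 allotted to George's branch passes to George's issue by representation.
The 1/3 is divided into 3 equal shares of 1/9 among Martin, Edmund, Rose.
Martin predeceased; the 1/9 allotted to Martin's branch passes to Martin's issue by representation.
The 1/9 is divided into 3 equal shares of 1/27 among Lydia, Quentin, Beatrice.
Lydia is living and takes 1/27.
Quentin is living and takes 1/27.
Beatrice predeceased; the 1/27 allotted to Beatrice's branch passes to Beatrice's issue by representation.
Harriet is the sole taker at this level and receives the full 1/27.
Edmund is living and takes 1/9.
Rose is living and takes 1/9.
Diana is living and takes 1/3.
Victor predeceased; the 1/3 allotted to Victor's branch passes to Victor's issue by representation.
The 1/3 is divided into 2 equal shares of 1/6 among Winifred, Kenneth.
Winifred is living and takes 1/6.
Kenneth predeceased; the 1/6 allotted to Kenneth's branch passes to Kenneth's issue by representation.
The 1/6 is divided into 2 equal shares of 1/12 among Tessa, Samuel.
Tessa is living and takes 1/12.
Samuel predeceased; the 1/12 allotted to Samuel's branch passes to Samuel's issue by representation.
The 1/12 is divided into 4 equal shares of 1/48 among Isaac, Charles, Prudence, Judith.
Isaac is living and takes 1/48.
Charles is living and takes 1/48.
Prudence is living and takes 1/48.
Judith is living and takes 1/48.

Charles 1/48; Diana 1/3; Edmund 1/9; Harriet 1/27; Isaac 1/48; Judith 1/48; Lydia 1/27; Prudence 1/48; Quentin 1/27; Rose 1/9; Tessa 1/12; Winifred 1/6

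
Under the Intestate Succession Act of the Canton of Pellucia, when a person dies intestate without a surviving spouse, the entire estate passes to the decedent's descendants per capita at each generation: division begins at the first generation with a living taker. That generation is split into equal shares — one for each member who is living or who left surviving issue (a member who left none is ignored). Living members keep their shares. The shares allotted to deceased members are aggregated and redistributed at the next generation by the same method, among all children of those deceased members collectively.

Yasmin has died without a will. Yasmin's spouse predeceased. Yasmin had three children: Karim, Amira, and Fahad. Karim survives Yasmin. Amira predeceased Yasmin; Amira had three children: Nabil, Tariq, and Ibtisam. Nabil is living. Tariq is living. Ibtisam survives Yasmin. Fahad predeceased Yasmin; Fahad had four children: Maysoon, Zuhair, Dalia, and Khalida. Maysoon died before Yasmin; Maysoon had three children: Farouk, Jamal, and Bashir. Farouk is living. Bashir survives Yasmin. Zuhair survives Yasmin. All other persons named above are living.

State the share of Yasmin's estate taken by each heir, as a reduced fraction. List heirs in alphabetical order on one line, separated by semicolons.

Bashir 2/63; Dalia 2/21; Farouk 2/63; Ibtisam 2/21; Jamal 2/63; Karim 1/3; Khalida 2/21; Nabil 2/21; Tariq 2/21; Zuhair 2/21

There is no surviving spouse, so the entire estate passes to Yasmin's descendants per capita at each generation.
At generation 1 (Karim, Amira, Fahad) there are 3 shares of (1)/3 = 1/3 each.
Living: Karim — each takes 1/3.
Deceased: Amira and Fahad. Their combined 2/3 is pooled and carried to generation 2.
At generation 2 (Nabil, Tariq, Ibtisam, Maysoon, Zuhair, Dalia, Khalida) there are 7 shares of (2/3)/7 = 2/21 each.
Living: Nabil, Tariq, Ibtisam, Zuhair, Dalia, and Khalida — each takes 2/21.
Deceased: Maysoon. That 2/21 share is carried to generation 3.
At generation 3 (Farouk, Jamal, Bashir) there are 3 shares of (2/21)/3 = 2/63 each.
Living: Farouk, Jamal, and Bashir — each takes 2/63.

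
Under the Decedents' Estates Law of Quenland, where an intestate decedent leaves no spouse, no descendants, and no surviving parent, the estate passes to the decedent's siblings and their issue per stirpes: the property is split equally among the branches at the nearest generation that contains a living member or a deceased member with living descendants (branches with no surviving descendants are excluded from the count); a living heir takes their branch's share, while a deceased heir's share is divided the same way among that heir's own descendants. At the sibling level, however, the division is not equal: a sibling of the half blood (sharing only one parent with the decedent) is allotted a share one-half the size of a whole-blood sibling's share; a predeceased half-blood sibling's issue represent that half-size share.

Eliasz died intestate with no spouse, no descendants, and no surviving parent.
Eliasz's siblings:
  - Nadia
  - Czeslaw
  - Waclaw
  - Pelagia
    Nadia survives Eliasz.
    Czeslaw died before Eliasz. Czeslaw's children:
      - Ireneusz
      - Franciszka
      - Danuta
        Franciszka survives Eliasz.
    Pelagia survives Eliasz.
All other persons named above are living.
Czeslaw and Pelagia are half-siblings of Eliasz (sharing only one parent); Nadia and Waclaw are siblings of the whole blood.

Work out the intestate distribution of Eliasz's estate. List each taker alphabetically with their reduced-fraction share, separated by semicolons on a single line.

Danuta 1/18; Franciszka 1/18; Ireneusz 1/18; Nadia 1/3; Pelagia 1/6; Waclaw 1/3

No spouse, descendants, or parent survives, so the estate passes to Eliasz's siblings per stirpes.
Half-blood siblings count for one-half the weight of whole-blood siblings at the initial division.
Dividing 1 in proportion to weights (total weight 3): Nadia (weight 1) → 1/3; Czeslaw (weight 1/2) → 1/6; Waclaw (weight 1) → 1/3; Pelagia (weight 1/2) → 1/6.
Nadia is living and takes 1/3.
Czeslaw predeceased; the 1/6 allotted to Czeslaw's branch passes to Czeslaw's issue by representation.
The 1/6 is divided into 3 equal shares of 1/18 among Ireneusz, Franciszka, Danuta.
Ireneusz is living and takes 1/18.
Franciszka is living and takes 1/18.
Danuta is living and takes 1/18.
Waclaw is living and takes 1/3.
Pelagia is living and takes 1/6.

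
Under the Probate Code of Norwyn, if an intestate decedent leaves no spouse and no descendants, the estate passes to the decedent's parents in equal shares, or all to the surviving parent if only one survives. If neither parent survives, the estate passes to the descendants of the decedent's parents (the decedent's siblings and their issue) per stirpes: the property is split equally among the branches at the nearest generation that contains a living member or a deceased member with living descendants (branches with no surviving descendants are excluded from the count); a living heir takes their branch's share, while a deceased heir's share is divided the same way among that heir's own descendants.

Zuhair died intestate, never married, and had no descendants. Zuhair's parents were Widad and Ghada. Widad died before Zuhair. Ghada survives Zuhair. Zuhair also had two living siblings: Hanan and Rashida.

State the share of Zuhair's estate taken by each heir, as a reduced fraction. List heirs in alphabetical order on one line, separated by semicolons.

Only one parent, Ghada, survives, so Ghada takes the entire estate. The siblings take nothing because a surviving parent has priority.

Ghada 1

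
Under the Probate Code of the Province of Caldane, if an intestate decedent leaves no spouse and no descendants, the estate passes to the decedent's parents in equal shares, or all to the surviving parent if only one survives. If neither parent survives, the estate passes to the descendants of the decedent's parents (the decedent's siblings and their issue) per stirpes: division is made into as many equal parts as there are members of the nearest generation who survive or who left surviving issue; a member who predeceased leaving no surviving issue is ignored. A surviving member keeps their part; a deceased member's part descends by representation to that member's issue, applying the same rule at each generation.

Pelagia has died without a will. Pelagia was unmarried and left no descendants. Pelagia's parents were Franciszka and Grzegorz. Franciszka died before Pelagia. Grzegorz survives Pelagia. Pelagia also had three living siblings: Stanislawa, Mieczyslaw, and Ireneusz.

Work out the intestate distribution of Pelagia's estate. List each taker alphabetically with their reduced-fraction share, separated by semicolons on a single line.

Grzegorz 1

Only one parent, Grzegorz, survives, so Grzegorz takes the entire estate. The siblings take nothing because a surviving parent has priority.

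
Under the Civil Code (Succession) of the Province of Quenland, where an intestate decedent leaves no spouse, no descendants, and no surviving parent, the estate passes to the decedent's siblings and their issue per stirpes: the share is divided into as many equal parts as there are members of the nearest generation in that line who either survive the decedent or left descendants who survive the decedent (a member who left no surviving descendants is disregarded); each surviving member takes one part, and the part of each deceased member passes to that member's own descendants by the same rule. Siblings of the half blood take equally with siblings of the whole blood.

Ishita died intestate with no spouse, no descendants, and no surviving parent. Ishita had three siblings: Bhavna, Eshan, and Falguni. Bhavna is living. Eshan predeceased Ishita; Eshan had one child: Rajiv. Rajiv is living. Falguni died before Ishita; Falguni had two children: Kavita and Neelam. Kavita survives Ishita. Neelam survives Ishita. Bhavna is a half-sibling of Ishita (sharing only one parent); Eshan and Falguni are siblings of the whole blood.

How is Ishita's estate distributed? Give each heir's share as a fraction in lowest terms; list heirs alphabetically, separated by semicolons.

Bhavna 1/3; Kavita 1/6; Neelam 1/6; Rajiv 1/3

No spouse, descendants, or parent survives, so the estate passes to Ishita's siblings per stirpes.
Half-blood and whole-blood siblings take equally under the stated rule.
The estate is divided into 3 equal shares of 1/3 among Bhavna, Eshan, Falguni.
Bhavna is living and takes 1/3.
Eshan predeceased; the 1/3 allotted to Eshan's branch passes to Eshan's issue by representation.
Rajiv is the sole taker at this level and receives the full 1/3.
Falguni predeceased; the 1/3 allotted to Falguni's branch passes to Falguni's issue by representation.
The 1/3 is divided into 2 equal shares of 1/6 among Kavita, Neelam.
Kavita is living and takes 1/6.
Neelam is living and takes 1/6.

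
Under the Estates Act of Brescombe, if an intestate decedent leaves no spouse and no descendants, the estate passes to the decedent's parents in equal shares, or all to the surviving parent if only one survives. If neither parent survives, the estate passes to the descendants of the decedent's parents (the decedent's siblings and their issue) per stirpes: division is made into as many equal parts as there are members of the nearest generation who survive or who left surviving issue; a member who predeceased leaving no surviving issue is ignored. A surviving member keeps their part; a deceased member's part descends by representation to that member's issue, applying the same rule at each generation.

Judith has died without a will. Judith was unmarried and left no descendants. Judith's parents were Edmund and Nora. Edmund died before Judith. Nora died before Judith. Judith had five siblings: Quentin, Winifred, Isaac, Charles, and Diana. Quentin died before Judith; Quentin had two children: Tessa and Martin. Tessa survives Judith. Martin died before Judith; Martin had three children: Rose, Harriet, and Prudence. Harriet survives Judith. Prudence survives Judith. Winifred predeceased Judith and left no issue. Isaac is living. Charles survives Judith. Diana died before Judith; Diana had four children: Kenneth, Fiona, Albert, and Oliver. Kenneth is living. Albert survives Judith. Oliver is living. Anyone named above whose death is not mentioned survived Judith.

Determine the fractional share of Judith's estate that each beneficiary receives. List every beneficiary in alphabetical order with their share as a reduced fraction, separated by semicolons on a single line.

Neither parent survives and there are no descendants, so the estate passes to Judith's siblings and their issue per stirpes.
Winifred left no surviving issue, so that branch lapses and is disregarded.
The estate is divided into 4 equal shares of 1/4 among Quentin, Isaac, Charles, Diana.
Quentin predeceased; the 1/4 allotted to Quentin's branch passes to Quentin's issue by representation.
The 1/4 is divided into 2 equal shares of 1/8 among Tessa, Martin.
Tessa is living and takes 1/8.
Martin predeceased; the 1/8 allotted to Martin's branch passes to Martin's issue by representation.
The 1/8 is divided into 3 equal shares of 1/24 among Rose, Harriet, Prudence.
Rose is living and takes 1/24.
Harriet is living and takes 1/24.
Prudence is living and takes 1/24.
Isaac is living and takes 1/4.
Charles is living and takes 1/4.
Diana predeceased; the 1/4 allotted to Diana's branch passes to Diana's issue by representation.
The 1/4 is divided into 4 equal shares of 1/16 among Kenneth, Fiona, Albert, Oliver.
Kenneth is living and takes 1/16.
Fiona is living and takes 1/16.
Albert is living and takes 1/16.
Oliver is living and takes 1/16.

Albert 1/16; Charles 1/4; Fiona 1/16; Harriet 1/24; Isaac 1/4; Kenneth 1/16; Oliver 1/16; Prudence 1/24; Rose 1/24; Tessa 1/8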